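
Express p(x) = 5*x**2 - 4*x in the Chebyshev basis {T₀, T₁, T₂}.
(5/2)T₀ + (-4)T₁ + (5/2)T₂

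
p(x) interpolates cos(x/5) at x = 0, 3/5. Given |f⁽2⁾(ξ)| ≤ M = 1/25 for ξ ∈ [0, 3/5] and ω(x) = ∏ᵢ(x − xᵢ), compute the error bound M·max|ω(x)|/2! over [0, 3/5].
9/5000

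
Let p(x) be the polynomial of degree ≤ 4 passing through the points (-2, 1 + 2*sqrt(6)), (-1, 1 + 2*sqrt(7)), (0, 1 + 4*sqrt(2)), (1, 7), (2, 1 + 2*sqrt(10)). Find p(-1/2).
-5*sqrt(6)/64 + 1/16 + 3*sqrt(10)/64 + 15*sqrt(7)/16 + 45*sqrt(2)/16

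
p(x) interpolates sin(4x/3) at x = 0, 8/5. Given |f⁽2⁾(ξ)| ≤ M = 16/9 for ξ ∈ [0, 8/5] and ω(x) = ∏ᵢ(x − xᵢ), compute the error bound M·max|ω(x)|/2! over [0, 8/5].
128/225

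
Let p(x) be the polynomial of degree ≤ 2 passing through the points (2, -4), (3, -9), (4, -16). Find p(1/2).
-1/4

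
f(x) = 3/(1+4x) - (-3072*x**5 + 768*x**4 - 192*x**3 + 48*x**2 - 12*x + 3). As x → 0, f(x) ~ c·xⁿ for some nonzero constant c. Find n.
6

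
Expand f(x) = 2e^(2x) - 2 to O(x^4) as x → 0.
4*x + 4*x**2 + 8*x**3/3 + O(x**4)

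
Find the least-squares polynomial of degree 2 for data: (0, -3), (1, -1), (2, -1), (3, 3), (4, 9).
-87/35 + (-22/35)x + (6/7)x²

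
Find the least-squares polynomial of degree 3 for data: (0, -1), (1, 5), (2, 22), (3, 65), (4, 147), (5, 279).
-6/7 + (76/21)x + (-5/14)x² + (13/6)x³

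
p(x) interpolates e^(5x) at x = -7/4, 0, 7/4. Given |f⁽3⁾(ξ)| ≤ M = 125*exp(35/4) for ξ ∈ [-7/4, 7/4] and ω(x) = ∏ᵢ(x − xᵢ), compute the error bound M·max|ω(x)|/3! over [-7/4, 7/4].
42875*sqrt(3)*exp(35/4)/1728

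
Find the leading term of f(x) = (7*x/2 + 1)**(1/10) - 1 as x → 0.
7*x/20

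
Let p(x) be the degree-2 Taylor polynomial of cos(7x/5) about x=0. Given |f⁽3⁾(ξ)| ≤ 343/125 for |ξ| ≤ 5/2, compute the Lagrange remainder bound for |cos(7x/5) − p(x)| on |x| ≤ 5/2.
343/48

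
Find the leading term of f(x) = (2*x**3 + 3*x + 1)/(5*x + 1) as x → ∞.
2*x**2/5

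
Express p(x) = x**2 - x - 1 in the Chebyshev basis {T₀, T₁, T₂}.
(-1/2)T₀ - T₁ + (1/2)T₂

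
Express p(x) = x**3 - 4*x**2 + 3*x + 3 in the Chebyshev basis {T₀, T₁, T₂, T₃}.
T₀ + (15/4)T₁ + (-2)T₂ + (1/4)T₃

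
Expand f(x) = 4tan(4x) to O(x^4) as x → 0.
16*x + 256*x**3/3 + O(x**4)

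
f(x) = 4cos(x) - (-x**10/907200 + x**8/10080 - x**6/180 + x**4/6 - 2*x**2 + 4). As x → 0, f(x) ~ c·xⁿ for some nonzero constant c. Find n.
12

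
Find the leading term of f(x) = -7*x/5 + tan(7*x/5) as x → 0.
343*x**3/375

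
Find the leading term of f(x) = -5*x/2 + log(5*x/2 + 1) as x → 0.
-25*x**2/8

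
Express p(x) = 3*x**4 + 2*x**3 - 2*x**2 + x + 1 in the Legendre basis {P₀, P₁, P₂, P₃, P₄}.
(14/15)P₀ + (11/5)P₁ + (8/21)P₂ + (4/5)P₃ + (24/35)P₄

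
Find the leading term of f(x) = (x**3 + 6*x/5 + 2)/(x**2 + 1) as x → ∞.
x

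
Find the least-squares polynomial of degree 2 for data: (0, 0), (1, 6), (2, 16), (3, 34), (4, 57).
1/5 + (11/5)x + (3)x²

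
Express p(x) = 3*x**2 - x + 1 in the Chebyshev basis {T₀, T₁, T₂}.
(5/2)T₀ - T₁ + (3/2)T₂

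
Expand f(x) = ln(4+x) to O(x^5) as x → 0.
log(4) + x/4 - x**2/32 + x**3/192 - x**4/1024 + O(x**5)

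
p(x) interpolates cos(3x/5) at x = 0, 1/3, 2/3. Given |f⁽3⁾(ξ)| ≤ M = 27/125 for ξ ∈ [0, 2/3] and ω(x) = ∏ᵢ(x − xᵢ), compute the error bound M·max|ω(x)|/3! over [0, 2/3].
sqrt(3)/3375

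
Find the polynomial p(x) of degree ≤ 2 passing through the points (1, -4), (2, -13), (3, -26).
-2*x**2 - 3*x + 1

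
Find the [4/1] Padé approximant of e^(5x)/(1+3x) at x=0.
(310625*x**4/12696 + 20875*x**3/1587 + 10725*x**2/1058 + 2020*x/529 + 1)/(962*x/529 + 1)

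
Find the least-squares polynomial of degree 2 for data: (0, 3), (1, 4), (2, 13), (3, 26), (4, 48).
104/35 + (-68/35)x + (23/7)x²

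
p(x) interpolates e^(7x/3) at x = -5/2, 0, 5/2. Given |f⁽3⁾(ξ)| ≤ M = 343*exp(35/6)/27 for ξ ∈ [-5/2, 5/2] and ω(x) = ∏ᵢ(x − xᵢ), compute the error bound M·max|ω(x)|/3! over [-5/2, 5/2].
42875*sqrt(3)*exp(35/6)/5832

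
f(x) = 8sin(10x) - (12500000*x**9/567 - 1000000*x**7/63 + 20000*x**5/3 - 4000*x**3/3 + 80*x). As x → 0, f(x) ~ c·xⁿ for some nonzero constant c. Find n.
11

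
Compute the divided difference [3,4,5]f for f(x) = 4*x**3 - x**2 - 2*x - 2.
47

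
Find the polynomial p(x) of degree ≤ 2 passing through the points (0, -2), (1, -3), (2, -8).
-2*x**2 + x - 2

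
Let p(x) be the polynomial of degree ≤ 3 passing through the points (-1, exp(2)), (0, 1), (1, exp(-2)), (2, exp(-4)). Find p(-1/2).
(-5*exp(2) + 1 + 5*(3 + exp(2))*exp(4))*exp(-4)/16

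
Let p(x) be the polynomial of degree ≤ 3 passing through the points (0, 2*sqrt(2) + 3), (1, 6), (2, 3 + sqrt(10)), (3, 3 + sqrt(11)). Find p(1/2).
-5*sqrt(10)/16 + sqrt(11)/16 + 5*sqrt(2)/8 + 93/16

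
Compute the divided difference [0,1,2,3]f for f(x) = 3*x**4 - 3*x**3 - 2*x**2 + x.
15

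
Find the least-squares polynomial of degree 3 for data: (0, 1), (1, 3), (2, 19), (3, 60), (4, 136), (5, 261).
115/126 + (-67/108)x + (65/63)x² + (205/108)x³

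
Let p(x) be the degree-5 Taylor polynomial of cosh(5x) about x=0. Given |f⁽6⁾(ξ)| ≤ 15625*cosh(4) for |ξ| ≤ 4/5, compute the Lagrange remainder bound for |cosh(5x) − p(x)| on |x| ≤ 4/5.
256*cosh(4)/45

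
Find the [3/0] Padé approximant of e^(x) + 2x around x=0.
x**3/6 + x**2/2 + 3*x + 1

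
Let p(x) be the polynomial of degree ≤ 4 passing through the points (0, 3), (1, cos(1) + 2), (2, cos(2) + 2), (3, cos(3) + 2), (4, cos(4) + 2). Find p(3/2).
45*cos(2)/64 + 3*cos(4)/128 - 5*cos(3)/32 + 15*cos(1)/32 + 251/128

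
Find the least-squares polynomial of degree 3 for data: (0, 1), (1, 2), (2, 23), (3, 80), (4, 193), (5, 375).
67/63 + (-1339/378)x + (391/252)x² + (305/108)x³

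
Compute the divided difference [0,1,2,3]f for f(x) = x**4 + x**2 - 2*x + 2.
6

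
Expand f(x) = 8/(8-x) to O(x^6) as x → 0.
1 + x/8 + x**2/64 + x**3/512 + x**4/4096 + x**5/32768 + O(x**6)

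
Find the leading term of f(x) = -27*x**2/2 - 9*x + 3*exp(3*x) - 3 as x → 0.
27*x**3/2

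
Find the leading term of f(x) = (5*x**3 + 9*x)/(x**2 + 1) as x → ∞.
5*x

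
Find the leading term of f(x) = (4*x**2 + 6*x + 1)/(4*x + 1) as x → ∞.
x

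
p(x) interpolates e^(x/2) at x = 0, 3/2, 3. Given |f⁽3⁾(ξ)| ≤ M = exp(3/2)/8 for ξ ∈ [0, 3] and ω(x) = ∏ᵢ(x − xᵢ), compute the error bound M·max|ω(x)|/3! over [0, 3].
sqrt(3)*exp(3/2)/64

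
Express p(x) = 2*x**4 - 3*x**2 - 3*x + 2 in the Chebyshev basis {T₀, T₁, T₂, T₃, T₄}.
(5/4)T₀ + (-3)T₁ + (-1/2)T₂ + (1/4)T₄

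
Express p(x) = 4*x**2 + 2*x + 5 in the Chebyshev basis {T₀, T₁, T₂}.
(7)T₀ + (2)T₁ + (2)T₂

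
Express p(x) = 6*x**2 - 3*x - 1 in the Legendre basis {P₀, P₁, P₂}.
P₀ + (-3)P₁ + (4)P₂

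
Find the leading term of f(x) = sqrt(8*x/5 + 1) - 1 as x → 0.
4*x/5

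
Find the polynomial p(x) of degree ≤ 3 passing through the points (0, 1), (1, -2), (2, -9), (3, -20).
-2*x**2 - x + 1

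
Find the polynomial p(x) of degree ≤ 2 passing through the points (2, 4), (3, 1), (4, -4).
-x**2 + 2*x + 4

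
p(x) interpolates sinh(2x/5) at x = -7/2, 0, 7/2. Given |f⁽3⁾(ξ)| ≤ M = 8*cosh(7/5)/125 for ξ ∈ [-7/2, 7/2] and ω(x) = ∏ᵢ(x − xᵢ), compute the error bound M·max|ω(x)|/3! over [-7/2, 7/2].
343*sqrt(3)*cosh(7/5)/3375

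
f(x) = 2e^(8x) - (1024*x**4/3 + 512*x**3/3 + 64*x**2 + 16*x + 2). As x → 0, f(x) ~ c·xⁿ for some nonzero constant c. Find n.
5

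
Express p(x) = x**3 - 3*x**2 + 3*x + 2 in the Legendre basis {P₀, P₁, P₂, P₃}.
P₀ + (18/5)P₁ + (-2)P₂ + (2/5)P₃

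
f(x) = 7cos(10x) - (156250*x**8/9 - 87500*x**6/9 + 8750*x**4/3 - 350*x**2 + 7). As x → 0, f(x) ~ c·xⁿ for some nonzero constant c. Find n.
10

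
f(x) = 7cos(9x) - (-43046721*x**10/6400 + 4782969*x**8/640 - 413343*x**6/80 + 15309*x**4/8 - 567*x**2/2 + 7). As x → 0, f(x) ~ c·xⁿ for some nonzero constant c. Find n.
12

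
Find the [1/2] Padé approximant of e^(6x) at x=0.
(2*x + 1)/(6*x**2 - 4*x + 1)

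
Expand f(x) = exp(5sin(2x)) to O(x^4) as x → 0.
1 + 10*x + 50*x**2 + 160*x**3 + O(x**4)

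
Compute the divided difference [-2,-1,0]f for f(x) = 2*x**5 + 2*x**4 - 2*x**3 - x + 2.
-10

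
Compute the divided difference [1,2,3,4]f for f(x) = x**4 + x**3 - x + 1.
11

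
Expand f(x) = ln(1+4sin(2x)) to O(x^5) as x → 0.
8*x - 32*x**2 + 496*x**3/3 - 2944*x**4/3 + O(x**5)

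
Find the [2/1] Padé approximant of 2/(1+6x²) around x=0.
2 - 12*x**2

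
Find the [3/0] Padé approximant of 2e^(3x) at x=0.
9*x**3 + 9*x**2 + 6*x + 2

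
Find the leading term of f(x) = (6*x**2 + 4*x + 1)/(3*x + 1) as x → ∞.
2*x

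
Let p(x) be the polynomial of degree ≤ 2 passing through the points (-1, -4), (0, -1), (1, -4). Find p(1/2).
-7/4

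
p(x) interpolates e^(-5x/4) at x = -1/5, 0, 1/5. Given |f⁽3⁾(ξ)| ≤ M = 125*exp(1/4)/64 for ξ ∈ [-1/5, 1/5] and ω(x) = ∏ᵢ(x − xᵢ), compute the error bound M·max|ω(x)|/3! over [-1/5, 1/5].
sqrt(3)*exp(1/4)/1728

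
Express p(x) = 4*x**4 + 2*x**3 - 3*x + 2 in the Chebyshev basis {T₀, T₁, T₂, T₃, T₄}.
(7/2)T₀ + (-3/2)T₁ + (2)T₂ + (1/2)T₃ + (1/2)T₄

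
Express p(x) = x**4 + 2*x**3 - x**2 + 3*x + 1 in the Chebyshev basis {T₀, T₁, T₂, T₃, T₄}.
(7/8)T₀ + (9/2)T₁ + (1/2)T₃ + (1/8)T₄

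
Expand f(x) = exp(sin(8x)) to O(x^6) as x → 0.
1 + 8*x + 32*x**2 - 512*x**4 - 32768*x**5/15 + O(x**6)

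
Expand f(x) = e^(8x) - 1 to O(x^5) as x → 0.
8*x + 32*x**2 + 256*x**3/3 + 512*x**4/3 + O(x**5)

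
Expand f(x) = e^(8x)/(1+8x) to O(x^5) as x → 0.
1 + 32*x**2 - 512*x**3/3 + 1536*x**4 + O(x**5)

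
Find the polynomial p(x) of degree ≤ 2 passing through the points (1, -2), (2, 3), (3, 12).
2*x**2 - x - 3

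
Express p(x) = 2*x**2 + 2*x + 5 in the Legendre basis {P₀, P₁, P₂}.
(17/3)P₀ + (2)P₁ + (4/3)P₂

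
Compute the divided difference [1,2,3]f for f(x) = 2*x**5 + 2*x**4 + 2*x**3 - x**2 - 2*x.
241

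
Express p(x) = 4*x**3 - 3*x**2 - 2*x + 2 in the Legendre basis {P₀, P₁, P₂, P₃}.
P₀ + (2/5)P₁ + (-2)P₂ + (8/5)P₃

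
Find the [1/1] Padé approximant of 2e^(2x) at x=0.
(2*x + 2)/(1 - x)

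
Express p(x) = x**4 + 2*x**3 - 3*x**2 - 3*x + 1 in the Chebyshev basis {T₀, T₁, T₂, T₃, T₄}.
(-1/8)T₀ + (-3/2)T₁ - T₂ + (1/2)T₃ + (1/8)T₄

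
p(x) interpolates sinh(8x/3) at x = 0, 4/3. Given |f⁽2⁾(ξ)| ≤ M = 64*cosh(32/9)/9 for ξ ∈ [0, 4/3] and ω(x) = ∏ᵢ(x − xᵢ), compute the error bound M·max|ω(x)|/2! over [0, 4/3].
128*cosh(32/9)/81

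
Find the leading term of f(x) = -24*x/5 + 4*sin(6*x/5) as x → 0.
-144*x**3/125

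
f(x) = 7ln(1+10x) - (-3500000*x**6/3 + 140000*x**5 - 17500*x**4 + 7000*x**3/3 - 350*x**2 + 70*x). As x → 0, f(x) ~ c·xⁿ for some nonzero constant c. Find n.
7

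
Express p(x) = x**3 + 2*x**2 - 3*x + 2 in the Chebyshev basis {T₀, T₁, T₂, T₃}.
(3)T₀ + (-9/4)T₁ + T₂ + (1/4)T₃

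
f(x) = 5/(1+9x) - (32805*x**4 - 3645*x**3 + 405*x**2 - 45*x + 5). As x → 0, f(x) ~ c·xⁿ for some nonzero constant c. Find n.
5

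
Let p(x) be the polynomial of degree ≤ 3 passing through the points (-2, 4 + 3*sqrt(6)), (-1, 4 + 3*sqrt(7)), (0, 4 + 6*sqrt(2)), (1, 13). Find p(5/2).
-567*sqrt(2)/8 - 105*sqrt(6)/16 + 1009/16 + 405*sqrt(7)/16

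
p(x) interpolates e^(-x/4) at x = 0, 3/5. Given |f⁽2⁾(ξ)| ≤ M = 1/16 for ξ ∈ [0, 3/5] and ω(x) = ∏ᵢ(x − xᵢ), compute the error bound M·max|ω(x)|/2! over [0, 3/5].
9/3200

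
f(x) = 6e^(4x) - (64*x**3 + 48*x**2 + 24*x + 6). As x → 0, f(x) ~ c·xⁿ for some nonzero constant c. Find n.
4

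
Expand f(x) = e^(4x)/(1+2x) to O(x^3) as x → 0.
1 + 2*x + 4*x**2 + O(x**3)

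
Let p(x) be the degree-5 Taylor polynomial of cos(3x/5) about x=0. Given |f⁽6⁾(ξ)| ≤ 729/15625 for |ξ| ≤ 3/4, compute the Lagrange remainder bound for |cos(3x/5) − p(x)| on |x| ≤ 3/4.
59049/5120000000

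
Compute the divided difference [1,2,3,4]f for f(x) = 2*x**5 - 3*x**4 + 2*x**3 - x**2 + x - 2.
102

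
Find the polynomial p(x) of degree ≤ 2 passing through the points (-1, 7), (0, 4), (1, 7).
3*x**2 + 4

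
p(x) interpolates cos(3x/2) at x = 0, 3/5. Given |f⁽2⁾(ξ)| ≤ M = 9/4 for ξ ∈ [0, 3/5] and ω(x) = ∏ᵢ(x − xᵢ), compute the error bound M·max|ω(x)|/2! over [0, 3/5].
81/800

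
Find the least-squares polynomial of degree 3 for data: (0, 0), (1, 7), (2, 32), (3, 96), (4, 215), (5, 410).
5/126 + (2725/756)x + (1/36)x² + (169/54)x³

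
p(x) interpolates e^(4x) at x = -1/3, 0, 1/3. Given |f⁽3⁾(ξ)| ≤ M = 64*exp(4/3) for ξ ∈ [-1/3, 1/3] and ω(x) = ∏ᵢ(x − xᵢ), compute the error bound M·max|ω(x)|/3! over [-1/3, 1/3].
64*sqrt(3)*exp(4/3)/729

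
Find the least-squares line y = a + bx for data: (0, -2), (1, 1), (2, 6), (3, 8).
a = -2, b = 7/2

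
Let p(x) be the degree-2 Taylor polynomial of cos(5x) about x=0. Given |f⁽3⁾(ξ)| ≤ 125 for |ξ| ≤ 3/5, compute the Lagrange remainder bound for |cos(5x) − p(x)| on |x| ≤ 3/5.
9/2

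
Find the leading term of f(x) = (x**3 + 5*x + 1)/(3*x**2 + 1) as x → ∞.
x/3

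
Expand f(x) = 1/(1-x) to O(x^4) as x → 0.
1 + x + x**2 + x**3 + O(x**4)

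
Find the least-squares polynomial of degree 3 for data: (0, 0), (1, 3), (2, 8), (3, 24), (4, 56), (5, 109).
10/63 + (484/189)x + (-157/126)x² + (55/54)x³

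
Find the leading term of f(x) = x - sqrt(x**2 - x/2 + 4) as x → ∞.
1/4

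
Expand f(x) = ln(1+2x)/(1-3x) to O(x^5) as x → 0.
2*x + 4*x**2 + 44*x**3/3 + 40*x**4 + O(x**5)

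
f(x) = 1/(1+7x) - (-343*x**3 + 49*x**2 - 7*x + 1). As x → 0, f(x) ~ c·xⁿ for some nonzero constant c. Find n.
4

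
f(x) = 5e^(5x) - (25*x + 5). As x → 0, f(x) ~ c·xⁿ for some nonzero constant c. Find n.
2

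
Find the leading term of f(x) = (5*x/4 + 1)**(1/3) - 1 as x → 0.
5*x/12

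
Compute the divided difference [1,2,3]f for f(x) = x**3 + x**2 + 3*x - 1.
7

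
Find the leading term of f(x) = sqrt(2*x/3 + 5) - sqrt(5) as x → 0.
sqrt(5)*x/15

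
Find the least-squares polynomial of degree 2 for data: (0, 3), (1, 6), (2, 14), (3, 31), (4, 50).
20/7 + (13/70)x + (41/14)x²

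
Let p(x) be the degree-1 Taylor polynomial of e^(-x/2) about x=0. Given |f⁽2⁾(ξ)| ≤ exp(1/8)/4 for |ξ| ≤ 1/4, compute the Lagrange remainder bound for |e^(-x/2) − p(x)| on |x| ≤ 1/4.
exp(1/8)/128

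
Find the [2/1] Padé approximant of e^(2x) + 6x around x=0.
(-10*x**2/3 + 22*x/3 + 1)/(1 - 2*x/3)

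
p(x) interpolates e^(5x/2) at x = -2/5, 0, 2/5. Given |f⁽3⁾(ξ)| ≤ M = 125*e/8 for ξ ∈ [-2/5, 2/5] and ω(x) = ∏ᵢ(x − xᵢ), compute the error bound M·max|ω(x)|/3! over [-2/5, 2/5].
sqrt(3)*e/27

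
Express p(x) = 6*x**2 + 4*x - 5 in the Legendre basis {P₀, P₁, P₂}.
(-3)P₀ + (4)P₁ + (4)P₂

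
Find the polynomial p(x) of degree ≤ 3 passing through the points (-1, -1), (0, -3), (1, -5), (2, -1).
x**3 - 3*x - 3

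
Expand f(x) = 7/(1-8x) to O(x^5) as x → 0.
7 + 56*x + 448*x**2 + 3584*x**3 + 28672*x**4 + O(x**5)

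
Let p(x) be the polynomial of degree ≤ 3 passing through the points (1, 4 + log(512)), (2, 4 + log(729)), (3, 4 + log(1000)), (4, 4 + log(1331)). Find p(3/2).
4 + log(486*11**(3/16)*2**(7/8)*3**(5/8)*5**(1/16)/5)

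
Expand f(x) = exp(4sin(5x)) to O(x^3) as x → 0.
1 + 20*x + 200*x**2 + O(x**3)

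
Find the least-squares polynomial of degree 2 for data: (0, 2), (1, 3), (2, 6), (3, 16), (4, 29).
78/35 + (-151/70)x + (31/14)x²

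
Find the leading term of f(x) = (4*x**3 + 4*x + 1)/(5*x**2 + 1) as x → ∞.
4*x/5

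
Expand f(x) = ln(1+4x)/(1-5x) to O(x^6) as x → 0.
4*x + 12*x**2 + 244*x**3/3 + 1028*x**4/3 + 28772*x**5/15 + O(x**6)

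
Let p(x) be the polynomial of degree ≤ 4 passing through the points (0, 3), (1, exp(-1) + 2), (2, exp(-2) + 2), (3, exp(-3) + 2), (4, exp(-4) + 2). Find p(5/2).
(-20*exp(3) - 5 + 60*e + 90*exp(2) + 259*exp(4))*exp(-4)/128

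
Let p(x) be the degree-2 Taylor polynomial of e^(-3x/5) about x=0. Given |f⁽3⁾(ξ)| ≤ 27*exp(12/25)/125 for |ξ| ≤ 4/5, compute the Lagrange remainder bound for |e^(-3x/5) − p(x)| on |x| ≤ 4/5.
288*exp(12/25)/15625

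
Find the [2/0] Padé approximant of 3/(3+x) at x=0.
x**2/9 - x/3 + 1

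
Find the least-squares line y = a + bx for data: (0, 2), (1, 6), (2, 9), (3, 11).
a = 5/2, b = 3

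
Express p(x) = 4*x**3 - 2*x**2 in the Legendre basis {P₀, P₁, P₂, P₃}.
(-2/3)P₀ + (12/5)P₁ + (-4/3)P₂ + (8/5)P₃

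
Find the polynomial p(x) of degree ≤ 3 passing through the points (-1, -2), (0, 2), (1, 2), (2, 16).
3*x**3 - 2*x**2 - x + 2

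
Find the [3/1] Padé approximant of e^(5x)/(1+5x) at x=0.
(1375*x**3/48 + 25*x**2/2 + 45*x/8 + 1)/(45*x/8 + 1)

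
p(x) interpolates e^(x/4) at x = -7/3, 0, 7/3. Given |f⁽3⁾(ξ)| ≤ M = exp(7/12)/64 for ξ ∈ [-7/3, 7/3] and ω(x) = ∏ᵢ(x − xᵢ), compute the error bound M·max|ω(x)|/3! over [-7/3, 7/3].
343*sqrt(3)*exp(7/12)/46656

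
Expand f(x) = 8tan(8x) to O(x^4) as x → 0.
64*x + 4096*x**3/3 + O(x**4)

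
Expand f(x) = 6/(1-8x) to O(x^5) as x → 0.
6 + 48*x + 384*x**2 + 3072*x**3 + 24576*x**4 + O(x**5)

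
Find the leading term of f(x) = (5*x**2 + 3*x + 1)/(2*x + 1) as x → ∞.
5*x/2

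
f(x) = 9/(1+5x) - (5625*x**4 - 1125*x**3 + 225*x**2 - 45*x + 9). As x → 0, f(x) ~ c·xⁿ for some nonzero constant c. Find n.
5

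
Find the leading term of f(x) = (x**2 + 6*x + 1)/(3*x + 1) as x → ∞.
x/3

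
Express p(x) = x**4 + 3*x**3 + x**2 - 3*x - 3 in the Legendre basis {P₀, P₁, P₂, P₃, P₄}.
(-37/15)P₀ + (-6/5)P₁ + (26/21)P₂ + (6/5)P₃ + (8/35)P₄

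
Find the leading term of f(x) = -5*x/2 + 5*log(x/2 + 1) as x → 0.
-5*x**2/8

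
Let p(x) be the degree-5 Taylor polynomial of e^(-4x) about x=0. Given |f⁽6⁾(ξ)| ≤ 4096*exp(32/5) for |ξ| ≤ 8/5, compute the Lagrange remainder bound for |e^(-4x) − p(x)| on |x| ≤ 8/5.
67108864*exp(32/5)/703125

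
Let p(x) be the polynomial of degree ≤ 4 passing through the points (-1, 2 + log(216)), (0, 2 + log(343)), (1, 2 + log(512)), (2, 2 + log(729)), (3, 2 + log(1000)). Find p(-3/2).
2 + log(17179869184*2**(25/32)*3**(121/128)*5**(105/128)*7**(5/32)/2542277241)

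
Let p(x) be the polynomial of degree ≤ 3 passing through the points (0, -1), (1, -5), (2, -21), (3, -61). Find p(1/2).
-9/4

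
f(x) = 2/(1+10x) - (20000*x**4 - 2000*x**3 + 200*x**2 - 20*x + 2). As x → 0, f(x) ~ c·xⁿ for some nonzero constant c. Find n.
5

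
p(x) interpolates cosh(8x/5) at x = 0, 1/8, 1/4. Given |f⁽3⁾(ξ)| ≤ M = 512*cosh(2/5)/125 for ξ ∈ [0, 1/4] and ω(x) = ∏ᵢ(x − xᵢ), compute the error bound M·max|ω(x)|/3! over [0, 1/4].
sqrt(3)*cosh(2/5)/3375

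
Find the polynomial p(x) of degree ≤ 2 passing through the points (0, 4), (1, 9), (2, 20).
3*x**2 + 2*x + 4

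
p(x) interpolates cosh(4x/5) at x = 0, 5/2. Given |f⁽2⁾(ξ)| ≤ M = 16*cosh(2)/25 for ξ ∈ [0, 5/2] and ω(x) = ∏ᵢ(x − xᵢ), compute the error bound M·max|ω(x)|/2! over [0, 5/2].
cosh(2)/2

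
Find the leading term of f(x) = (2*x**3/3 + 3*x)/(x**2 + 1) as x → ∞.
2*x/3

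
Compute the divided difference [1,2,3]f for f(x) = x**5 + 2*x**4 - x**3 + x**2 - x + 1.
135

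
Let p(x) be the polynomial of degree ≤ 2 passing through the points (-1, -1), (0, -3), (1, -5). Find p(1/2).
-4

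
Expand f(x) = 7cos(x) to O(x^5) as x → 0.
7 - 7*x**2/2 + 7*x**4/24 + O(x**5)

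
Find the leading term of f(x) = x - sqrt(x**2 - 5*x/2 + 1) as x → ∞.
5/4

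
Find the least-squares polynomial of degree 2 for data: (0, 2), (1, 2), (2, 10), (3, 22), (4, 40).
12/7 + (-64/35)x + (20/7)x²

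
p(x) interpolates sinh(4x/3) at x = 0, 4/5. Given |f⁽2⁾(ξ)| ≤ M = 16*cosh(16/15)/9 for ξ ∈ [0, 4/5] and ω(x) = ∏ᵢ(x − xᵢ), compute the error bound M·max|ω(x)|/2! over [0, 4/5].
32*cosh(16/15)/225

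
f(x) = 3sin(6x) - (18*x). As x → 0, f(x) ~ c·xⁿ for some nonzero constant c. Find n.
3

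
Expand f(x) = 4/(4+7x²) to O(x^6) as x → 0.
1 - 7*x**2/4 + 49*x**4/16 + O(x**6)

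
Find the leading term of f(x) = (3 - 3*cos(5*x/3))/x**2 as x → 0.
25/6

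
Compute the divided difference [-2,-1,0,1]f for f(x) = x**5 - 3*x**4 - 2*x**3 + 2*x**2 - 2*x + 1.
9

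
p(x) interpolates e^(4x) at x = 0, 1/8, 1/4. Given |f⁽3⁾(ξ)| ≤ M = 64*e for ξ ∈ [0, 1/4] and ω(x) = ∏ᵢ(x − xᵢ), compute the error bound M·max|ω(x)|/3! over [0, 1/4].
sqrt(3)*e/216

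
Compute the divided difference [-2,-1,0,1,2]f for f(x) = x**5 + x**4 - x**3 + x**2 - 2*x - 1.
1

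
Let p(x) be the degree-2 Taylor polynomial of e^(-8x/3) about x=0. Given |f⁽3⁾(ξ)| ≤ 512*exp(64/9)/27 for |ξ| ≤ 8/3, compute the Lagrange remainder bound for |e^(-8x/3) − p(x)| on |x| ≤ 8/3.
131072*exp(64/9)/2187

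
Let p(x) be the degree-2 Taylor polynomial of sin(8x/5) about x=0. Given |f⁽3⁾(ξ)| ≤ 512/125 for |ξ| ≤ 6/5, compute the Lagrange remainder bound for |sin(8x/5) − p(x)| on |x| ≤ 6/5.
18432/15625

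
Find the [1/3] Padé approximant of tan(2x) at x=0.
2*x/(1 - 4*x**2/3)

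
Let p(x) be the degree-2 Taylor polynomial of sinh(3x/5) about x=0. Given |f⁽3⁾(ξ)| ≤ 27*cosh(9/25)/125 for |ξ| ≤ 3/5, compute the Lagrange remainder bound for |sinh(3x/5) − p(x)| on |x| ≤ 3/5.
243*cosh(9/25)/31250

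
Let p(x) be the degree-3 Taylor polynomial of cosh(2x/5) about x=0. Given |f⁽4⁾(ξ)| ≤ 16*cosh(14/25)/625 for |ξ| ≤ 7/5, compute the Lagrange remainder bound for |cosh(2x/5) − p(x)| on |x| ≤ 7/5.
4802*cosh(14/25)/1171875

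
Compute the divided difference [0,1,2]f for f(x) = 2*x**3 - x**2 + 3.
5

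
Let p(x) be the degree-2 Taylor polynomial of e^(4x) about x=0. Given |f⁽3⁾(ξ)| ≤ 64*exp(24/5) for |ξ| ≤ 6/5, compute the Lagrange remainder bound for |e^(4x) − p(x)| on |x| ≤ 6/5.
2304*exp(24/5)/125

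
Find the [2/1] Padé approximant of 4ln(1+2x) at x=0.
8*x*(x + 3)/(3*(4*x/3 + 1))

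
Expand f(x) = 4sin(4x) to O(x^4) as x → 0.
16*x - 128*x**3/3 + O(x**4)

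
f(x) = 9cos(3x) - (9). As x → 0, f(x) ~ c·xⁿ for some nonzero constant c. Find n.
2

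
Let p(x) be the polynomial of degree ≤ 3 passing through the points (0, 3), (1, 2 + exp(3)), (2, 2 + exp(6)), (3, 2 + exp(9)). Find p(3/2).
-exp(9)/16 + 31/16 + 9*exp(3)/16 + 9*exp(6)/16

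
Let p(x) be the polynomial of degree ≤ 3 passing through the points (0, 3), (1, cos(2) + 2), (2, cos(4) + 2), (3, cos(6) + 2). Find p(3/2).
9*cos(4)/16 + 9*cos(2)/16 - cos(6)/16 + 31/16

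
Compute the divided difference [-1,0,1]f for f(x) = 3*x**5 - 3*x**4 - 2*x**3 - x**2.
-4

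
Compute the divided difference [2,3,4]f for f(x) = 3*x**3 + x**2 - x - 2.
28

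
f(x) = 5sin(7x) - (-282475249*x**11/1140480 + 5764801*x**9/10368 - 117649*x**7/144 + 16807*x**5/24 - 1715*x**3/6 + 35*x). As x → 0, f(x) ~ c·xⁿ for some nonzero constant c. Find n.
13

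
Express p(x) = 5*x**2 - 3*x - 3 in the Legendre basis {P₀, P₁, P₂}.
(-4/3)P₀ + (-3)P₁ + (10/3)P₂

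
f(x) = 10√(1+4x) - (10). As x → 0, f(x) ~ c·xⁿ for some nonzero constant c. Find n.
1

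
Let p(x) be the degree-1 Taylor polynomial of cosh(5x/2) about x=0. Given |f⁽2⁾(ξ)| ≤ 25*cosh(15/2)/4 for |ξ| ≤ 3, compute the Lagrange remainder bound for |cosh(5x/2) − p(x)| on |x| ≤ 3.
225*cosh(15/2)/8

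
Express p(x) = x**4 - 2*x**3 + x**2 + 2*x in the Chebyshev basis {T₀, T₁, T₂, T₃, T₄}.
(7/8)T₀ + (1/2)T₁ + T₂ + (-1/2)T₃ + (1/8)T₄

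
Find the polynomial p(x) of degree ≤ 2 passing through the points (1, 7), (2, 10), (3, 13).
3*x + 4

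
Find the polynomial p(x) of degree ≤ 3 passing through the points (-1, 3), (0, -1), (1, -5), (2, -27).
-3*x**3 - x - 1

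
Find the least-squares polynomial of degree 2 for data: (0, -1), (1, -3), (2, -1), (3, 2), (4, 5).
-10/7 + (-101/70)x + (11/14)x²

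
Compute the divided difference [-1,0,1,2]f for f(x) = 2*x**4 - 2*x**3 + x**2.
2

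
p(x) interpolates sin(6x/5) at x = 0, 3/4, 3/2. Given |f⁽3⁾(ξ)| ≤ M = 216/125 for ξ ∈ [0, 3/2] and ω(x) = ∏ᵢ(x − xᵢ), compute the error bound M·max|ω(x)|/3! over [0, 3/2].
27*sqrt(3)/1000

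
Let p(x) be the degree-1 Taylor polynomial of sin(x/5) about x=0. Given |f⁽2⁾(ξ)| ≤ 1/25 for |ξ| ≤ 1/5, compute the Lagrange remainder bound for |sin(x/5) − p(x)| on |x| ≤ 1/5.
1/1250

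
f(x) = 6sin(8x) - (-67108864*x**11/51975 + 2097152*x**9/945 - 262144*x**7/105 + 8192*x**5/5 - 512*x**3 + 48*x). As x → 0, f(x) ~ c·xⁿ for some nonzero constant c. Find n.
13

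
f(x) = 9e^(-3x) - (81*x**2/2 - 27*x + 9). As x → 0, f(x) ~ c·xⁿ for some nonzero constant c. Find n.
3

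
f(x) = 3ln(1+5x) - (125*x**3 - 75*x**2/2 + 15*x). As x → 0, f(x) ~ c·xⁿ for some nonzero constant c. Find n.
4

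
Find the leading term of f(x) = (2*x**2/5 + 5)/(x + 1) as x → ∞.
2*x/5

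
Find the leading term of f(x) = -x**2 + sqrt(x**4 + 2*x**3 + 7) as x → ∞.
x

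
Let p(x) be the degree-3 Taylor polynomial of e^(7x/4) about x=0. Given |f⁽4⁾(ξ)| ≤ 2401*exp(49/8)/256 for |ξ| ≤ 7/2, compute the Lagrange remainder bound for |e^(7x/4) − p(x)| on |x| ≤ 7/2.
5764801*exp(49/8)/98304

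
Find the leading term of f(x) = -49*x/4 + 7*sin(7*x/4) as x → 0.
-2401*x**3/384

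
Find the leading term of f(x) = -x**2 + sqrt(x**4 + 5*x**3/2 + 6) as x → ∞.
5*x/4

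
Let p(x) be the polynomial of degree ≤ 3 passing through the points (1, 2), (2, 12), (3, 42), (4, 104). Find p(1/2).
3/4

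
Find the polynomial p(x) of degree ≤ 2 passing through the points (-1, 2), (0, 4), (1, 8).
x**2 + 3*x + 4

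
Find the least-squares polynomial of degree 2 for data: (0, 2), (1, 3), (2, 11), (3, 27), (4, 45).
8/5 - x + (3)x²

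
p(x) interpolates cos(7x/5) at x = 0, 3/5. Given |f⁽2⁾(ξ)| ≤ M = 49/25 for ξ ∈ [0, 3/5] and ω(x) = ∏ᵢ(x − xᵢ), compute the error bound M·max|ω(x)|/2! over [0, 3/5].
441/5000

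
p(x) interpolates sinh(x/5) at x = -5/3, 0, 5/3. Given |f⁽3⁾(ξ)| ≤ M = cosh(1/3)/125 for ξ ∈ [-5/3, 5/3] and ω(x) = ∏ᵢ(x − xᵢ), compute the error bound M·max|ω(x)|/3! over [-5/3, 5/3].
sqrt(3)*cosh(1/3)/729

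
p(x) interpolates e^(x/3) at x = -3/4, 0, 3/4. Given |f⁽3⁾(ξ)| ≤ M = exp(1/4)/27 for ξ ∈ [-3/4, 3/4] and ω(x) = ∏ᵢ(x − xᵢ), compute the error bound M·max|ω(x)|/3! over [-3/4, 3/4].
sqrt(3)*exp(1/4)/1728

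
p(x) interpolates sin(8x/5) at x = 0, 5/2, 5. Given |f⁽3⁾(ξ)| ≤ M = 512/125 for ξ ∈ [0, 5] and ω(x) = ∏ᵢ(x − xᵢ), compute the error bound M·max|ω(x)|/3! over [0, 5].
64*sqrt(3)/27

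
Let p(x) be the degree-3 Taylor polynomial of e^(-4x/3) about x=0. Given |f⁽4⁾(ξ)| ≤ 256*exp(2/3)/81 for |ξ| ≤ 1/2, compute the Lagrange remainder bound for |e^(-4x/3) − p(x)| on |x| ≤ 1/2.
2*exp(2/3)/243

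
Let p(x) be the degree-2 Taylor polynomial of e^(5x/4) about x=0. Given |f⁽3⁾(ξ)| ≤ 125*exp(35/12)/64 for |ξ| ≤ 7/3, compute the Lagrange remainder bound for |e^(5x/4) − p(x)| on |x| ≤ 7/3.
42875*exp(35/12)/10368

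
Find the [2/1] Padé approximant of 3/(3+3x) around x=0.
1/(x + 1)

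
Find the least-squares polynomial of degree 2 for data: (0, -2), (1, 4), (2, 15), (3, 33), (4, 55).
-71/35 + (221/70)x + (39/14)x²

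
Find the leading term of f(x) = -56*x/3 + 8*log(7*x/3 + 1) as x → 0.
-196*x**2/9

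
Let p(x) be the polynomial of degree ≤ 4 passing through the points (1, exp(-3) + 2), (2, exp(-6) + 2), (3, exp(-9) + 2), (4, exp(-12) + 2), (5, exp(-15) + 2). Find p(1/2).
(-420*exp(9) - 180*exp(3) + 35 + 378*exp(6) + 315*exp(12) + 256*exp(15))*exp(-15)/128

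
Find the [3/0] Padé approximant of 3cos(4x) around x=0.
3 - 24*x**2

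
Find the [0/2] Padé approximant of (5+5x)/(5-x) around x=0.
1/(6*x**2/5 - 6*x/5 + 1)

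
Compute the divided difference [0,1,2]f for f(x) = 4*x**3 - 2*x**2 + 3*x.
10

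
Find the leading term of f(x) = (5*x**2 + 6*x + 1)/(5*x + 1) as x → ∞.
x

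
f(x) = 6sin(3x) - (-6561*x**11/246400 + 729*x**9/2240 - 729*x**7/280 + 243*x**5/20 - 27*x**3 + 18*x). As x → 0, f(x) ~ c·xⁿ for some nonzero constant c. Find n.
13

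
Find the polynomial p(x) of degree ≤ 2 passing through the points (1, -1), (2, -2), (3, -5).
-x**2 + 2*x - 2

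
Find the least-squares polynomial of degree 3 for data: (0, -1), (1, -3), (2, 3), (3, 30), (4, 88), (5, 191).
-127/126 + (-1643/756)x + (-116/63)x² + (215/108)x³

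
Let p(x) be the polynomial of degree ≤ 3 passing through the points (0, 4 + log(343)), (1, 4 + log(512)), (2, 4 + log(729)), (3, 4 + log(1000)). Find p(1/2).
4 + log(256*2**(5/8)*3**(1/8)*5**(3/16)*7**(15/16)/9)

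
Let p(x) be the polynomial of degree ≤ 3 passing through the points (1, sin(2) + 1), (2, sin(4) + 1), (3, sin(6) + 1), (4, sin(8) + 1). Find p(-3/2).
385*sin(6)/16 - 105*sin(8)/16 + 1 + 231*sin(2)/16 - 495*sin(4)/16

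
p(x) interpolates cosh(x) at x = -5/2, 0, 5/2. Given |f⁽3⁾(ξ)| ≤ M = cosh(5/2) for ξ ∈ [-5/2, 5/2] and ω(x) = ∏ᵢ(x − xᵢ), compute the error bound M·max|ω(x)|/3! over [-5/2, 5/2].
125*sqrt(3)*cosh(5/2)/216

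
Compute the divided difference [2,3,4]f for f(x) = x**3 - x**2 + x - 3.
8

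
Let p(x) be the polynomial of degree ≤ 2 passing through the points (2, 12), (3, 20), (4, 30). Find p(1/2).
15/4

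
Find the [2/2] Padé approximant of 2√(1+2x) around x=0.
(5*x**2/2 + 5*x + 2)/(x**2/4 + 3*x/2 + 1)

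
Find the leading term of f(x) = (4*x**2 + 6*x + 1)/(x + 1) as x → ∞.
4*x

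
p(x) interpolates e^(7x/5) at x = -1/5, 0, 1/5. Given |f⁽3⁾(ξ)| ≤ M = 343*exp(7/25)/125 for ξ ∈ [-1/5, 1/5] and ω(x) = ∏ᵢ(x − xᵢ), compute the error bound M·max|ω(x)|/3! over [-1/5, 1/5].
343*sqrt(3)*exp(7/25)/421875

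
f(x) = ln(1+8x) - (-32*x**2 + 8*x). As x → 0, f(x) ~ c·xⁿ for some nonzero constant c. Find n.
3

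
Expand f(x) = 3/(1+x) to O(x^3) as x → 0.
3 - 3*x + 3*x**2 + O(x**3)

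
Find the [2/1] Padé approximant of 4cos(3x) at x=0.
4 - 18*x**2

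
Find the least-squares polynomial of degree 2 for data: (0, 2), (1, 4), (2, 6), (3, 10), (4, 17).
81/35 + (6/35)x + (6/7)x²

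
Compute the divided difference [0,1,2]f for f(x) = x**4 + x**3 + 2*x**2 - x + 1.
12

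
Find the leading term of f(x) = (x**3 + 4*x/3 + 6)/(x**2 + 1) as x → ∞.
x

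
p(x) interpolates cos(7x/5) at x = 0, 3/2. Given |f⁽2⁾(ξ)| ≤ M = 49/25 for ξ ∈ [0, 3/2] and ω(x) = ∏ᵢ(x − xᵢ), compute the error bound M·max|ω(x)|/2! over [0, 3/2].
441/800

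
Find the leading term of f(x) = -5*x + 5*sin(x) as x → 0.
-5*x**3/6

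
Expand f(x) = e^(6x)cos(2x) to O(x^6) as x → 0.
1 + 6*x + 16*x**2 + 24*x**3 + 56*x**4/3 - 16*x**5/5 + O(x**6)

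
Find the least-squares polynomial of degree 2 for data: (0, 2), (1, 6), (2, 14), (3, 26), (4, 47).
17/7 + (1/7)x + (19/7)x²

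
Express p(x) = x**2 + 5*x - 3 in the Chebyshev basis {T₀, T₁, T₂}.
(-5/2)T₀ + (5)T₁ + (1/2)T₂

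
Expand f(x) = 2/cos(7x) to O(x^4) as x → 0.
2 + 49*x**2 + O(x**4)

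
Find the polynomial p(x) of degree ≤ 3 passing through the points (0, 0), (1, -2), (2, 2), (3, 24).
2*x**3 - 3*x**2 - x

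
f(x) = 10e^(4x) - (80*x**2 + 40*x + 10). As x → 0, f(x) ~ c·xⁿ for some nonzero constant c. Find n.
3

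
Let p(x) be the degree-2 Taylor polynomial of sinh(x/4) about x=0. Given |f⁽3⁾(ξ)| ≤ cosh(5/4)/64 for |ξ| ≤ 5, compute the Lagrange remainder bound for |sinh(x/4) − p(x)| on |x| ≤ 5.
125*cosh(5/4)/384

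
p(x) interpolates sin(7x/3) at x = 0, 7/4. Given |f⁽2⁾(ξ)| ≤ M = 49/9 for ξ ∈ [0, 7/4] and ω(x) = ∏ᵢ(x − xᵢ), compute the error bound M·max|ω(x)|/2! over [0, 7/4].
2401/1152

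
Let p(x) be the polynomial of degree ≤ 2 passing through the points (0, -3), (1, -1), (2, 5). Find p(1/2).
-5/2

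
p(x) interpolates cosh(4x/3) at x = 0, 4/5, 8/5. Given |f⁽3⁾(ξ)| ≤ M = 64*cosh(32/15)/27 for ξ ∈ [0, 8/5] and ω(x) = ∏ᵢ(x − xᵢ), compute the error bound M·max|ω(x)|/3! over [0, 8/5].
4096*sqrt(3)*cosh(32/15)/91125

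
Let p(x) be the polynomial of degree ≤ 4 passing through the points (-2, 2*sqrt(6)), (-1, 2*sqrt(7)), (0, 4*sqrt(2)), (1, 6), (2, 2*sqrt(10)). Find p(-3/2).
-35*sqrt(2)/16 - 5*sqrt(10)/64 + 21/16 + 35*sqrt(6)/64 + 35*sqrt(7)/16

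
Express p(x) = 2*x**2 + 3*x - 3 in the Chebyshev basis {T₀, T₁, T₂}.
(-2)T₀ + (3)T₁ + T₂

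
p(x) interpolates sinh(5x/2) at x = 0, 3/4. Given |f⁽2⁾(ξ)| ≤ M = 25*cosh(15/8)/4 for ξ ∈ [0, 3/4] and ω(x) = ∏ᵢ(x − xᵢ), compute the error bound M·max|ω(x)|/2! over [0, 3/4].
225*cosh(15/8)/512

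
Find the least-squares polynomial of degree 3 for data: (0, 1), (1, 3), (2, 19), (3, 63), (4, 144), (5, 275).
15/14 + (-173/84)x + (25/14)x² + (23/12)x³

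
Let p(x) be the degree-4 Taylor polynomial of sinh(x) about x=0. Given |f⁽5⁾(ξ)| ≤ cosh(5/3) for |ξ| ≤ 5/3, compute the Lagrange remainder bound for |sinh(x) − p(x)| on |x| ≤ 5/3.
625*cosh(5/3)/5832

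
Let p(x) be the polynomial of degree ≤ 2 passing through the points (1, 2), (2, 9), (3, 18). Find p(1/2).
-3/4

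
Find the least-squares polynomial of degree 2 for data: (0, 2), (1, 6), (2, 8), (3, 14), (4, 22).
88/35 + (48/35)x + (6/7)x²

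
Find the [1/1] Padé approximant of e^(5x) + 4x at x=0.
(137*x/18 + 1)/(1 - 25*x/18)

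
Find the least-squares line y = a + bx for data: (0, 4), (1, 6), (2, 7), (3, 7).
a = 9/2, b = 1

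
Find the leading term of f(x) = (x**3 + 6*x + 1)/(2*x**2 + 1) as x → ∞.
x/2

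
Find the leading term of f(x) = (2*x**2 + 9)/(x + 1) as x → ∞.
2*x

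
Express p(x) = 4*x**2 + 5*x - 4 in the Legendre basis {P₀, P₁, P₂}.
(-8/3)P₀ + (5)P₁ + (8/3)P₂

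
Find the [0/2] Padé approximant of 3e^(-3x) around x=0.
3/(9*x**2/2 + 3*x + 1)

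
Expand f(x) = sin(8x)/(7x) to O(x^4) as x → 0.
8/7 - 256*x**2/21 + O(x**4)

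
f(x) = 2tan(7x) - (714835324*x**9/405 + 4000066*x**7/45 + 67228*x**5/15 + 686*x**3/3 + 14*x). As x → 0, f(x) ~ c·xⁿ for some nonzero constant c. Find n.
11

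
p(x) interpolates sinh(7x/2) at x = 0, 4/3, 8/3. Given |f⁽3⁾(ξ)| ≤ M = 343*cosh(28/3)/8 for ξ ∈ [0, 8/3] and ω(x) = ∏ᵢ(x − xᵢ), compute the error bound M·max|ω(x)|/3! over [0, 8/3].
2744*sqrt(3)*cosh(28/3)/729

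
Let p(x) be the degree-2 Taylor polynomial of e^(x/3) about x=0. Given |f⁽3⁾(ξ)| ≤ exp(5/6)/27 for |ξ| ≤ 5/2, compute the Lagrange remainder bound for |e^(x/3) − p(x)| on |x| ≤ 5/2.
125*exp(5/6)/1296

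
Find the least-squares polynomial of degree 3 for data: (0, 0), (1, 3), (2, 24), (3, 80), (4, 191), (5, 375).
-1/18 + (631/756)x + (-85/126)x² + (335/108)x³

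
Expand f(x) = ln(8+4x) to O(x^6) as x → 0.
log(8) + x/2 - x**2/8 + x**3/24 - x**4/64 + x**5/160 + O(x**6)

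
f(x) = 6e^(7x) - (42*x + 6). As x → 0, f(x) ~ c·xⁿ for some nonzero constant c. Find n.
2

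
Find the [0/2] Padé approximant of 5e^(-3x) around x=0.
5/(9*x**2/2 + 3*x + 1)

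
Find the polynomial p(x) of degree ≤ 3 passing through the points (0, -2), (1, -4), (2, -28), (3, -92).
-3*x**3 - 2*x**2 + 3*x - 2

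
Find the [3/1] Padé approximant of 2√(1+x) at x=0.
(-x**3/32 + 3*x**2/8 + 9*x/4 + 2)/(5*x/8 + 1)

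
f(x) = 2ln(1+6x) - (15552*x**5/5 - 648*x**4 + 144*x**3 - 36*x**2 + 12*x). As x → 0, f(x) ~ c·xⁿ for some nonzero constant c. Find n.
6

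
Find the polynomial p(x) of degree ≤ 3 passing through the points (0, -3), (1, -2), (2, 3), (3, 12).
2*x**2 - x - 3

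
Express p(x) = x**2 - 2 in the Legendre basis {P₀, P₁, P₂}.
(-5/3)P₀ + (2/3)P₂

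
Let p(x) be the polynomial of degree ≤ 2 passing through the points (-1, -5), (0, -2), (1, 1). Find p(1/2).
-1/2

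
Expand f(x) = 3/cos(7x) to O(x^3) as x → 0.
3 + 147*x**2/2 + O(x**3)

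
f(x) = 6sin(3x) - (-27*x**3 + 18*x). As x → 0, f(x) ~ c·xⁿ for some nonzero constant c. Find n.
5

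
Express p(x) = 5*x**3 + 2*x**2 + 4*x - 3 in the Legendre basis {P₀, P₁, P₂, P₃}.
(-7/3)P₀ + (7)P₁ + (4/3)P₂ + (2)P₃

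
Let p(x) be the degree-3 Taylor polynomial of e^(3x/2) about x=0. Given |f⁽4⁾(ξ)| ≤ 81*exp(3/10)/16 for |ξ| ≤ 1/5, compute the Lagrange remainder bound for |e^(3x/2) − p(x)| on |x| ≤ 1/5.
27*exp(3/10)/80000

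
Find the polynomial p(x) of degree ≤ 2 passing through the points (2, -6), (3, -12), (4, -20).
-x**2 - x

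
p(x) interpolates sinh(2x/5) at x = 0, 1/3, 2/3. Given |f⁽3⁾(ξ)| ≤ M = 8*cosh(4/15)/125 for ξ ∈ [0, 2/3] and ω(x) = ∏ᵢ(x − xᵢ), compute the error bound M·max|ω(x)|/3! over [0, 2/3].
8*sqrt(3)*cosh(4/15)/91125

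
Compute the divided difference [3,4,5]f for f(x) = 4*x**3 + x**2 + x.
49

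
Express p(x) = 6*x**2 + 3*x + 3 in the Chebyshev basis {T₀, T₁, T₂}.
(6)T₀ + (3)T₁ + (3)T₂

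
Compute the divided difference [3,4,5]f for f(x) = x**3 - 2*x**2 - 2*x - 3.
10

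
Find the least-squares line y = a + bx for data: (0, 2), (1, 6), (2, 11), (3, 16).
a = 17/10, b = 47/10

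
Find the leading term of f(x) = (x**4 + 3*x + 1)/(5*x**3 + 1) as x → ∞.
x/5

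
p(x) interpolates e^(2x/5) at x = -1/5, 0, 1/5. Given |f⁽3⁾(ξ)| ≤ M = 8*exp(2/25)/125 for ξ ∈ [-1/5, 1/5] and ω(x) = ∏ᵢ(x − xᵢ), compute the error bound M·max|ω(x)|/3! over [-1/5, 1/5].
8*sqrt(3)*exp(2/25)/421875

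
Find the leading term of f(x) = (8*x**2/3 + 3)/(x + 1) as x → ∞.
8*x/3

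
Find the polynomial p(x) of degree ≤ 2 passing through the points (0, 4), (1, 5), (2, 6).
x + 4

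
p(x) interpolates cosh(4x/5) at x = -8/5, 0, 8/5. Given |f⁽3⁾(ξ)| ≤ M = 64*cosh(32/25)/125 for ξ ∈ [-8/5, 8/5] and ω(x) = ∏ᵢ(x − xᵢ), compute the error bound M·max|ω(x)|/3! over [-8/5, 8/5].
32768*sqrt(3)*cosh(32/25)/421875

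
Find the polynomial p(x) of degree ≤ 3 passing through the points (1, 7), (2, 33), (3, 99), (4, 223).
3*x**3 + 2*x**2 - x + 3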